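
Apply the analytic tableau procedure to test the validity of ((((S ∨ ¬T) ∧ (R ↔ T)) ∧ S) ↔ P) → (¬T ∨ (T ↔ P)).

Not valid

Assume the negation and expand:
Initial set: {¬(((((S ∨ ¬T) ∧ (R ↔ T)) ∧ S) ↔ P) → (¬T ∨ (T ↔ P)))}.
¬(((((S ∨ ¬T) ∧ (R ↔ T)) ∧ S) ↔ P) → (¬T ∨ (T ↔ P))): α-rule — add ((((S ∨ ¬T) ∧ (R ↔ T)) ∧ S) ↔ P), ¬(¬T ∨ (T ↔ P)).
¬(¬T ∨ (T ↔ P)): α-rule — add ¬¬T, ¬(T ↔ P).
((((S ∨ ¬T) ∧ (R ↔ T)) ∧ S) ↔ P): β-rule — branch into (((S ∨ ¬T) ∧ (R ↔ T)) ∧ S), P  //  ¬(((S ∨ ¬T) ∧ (R ↔ T)) ∧ S), ¬P.
  branch 1 (add (((S ∨ ¬T) ∧ (R ↔ T)) ∧ S), P):
    (((S ∨ ¬T) ∧ (R ↔ T)) ∧ S): α-rule — add ((S ∨ ¬T) ∧ (R ↔ T)), S.
    ((S ∨ ¬T) ∧ (R ↔ T)): α-rule — add (S ∨ ¬T), (R ↔ T).
    ¬(T ↔ P): β-rule — branch into T, ¬P  //  ¬T, P.
      branch 1.1 (add T, ¬P):
        × closes — contains both P and ¬P.
      branch 1.2 (add ¬T, P):
        × closes — contains both T and ¬T.
  branch 2 (add ¬(((S ∨ ¬T) ∧ (R ↔ T)) ∧ S), ¬P):
    ¬(T ↔ P): β-rule — branch into T, ¬P  //  ¬T, P.
      branch 2.1 (add T, ¬P):
        ¬(((S ∨ ¬T) ∧ (R ↔ T)) ∧ S): β-rule — branch into ¬((S ∨ ¬T) ∧ (R ↔ T))  //  ¬S.
          branch 2.1.1 (add ¬((S ∨ ¬T) ∧ (R ↔ T))):
            ¬((S ∨ ¬T) ∧ (R ↔ T)): β-rule — branch into ¬(S ∨ ¬T)  //  ¬(R ↔ T).
              branch 2.1.1.1 (add ¬(S ∨ ¬T)):
                ¬(S ∨ ¬T): α-rule — add ¬S, ¬¬T.
                ○ open, literals {P=false, S=false, T=true}.
              branch 2.1.1.2 (add ¬(R ↔ T)):
                ¬(R ↔ T): β-rule — branch into R, ¬T  //  ¬R, T.
                  branch 2.1.1.2.1 (add R, ¬T):
                    × closes — contains both T and ¬T.
                  branch 2.1.1.2.2 (add ¬R, T):
                    ○ open, literals {P=false, R=false, T=true}.
          branch 2.1.2 (add ¬S):
            ○ open, literals {P=false, S=false, T=true}.
      branch 2.2 (add ¬T, P):
        × closes — contains both T and ¬T.
4 branches closed, 3 open.
An open branch gives a countermodel: P=false, S=false, T=true (unmentioned atoms arbitrary); under it the original formula is false.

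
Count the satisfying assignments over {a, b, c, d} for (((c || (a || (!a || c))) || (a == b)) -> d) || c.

Initial set: {((((c || (a || (!a || c))) || (a == b)) -> d) || c)}.
((((c || (a || (!a || c))) || (a == b)) -> d) || c): β-rule — branch into (((c || (a || (!a || c))) || (a == b)) -> d)  //  c.
  branch 1 (add (((c || (a || (!a || c))) || (a == b)) -> d)):
    (((c || (a || (!a || c))) || (a == b)) -> d): β-rule — branch into !((c || (a || (!a || c))) || (a == b))  //  d.
      branch 1.1 (add !((c || (a || (!a || c))) || (a == b))):
        !((c || (a || (!a || c))) || (a == b)): α-rule — add !(c || (a || (!a || c))), !(a == b).
        !(c || (a || (!a || c))): α-rule — add !c, !(a || (!a || c)).
        !(a || (!a || c)): α-rule — add !a, !(!a || c).
        !(!a || c): α-rule — add !!a, !c.
        × closes — contains both a and !a.
      branch 1.2 (add d):
        ○ open, literals {d=1}.
  branch 2 (add c):
    ○ open, literals {c=1}.
1 branch closed, 2 open.
Each open branch fixes some atoms; the unmentioned ones are free. Counting distinct full assignments: branch {d=1} (a, b, c) contributes 8 new; branch {c=1} (a, b, d) contributes 4 new. Total: 12.

12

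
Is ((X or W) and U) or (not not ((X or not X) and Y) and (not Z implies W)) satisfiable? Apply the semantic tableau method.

Initial set: {(((X or W) and U) or (not not ((X or not X) and Y) and (not Z implies W)))}.
(((X or W) and U) or (not not ((X or not X) and Y) and (not Z implies W))): β-rule — branch into ((X or W) and U)  //  (not not ((X or not X) and Y) and (not Z implies W)).
  branch 1 (add ((X or W) and U)):
    ((X or W) and U): α-rule — add (X or W), U.
    (X or W): β-rule — branch into X  //  W.
      branch 1.1 (add X):
        ○ open, literals {U=true, X=true}.
      branch 1.2 (add W):
        ○ open, literals {U=true, W=true}.
  branch 2 (add (not not ((X or not X) and Y) and (not Z implies W))):
    (not not ((X or not X) and Y) and (not Z implies W)): α-rule — add not not ((X or not X) and Y), (not Z implies W).
    not not ((X or not X) and Y): drop double negation, giving ((X or not X) and Y).
    ((X or not X) and Y): α-rule — add (X or not X), Y.
    (not Z implies W): β-rule — branch into not not Z  //  W.
      branch 2.1 (add not not Z):
        (X or not X): β-rule — branch into X  //  not X.
          branch 2.1.1 (add X):
            ○ open, literals {X=true, Y=true, Z=true}.
          branch 2.1.2 (add not X):
            ○ open, literals {X=false, Y=true, Z=true}.
      branch 2.2 (add W):
        (X or not X): β-rule — branch into X  //  not X.
          branch 2.2.1 (add X):
            ○ open, literals {W=true, X=true, Y=true}.
          branch 2.2.2 (add not X):
            ○ open, literals {W=true, X=false, Y=true}.
0 branches closed, 6 open.
An open branch gives a satisfying assignment: U=true, X=true.

Satisfiable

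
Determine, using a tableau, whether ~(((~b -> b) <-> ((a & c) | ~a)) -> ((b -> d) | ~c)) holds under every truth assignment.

Assume the negation and expand:
Initial set: {F ~(((~b -> b) <-> ((a & c) | ~a)) -> ((b -> d) | ~c))}.
F ~(((~b -> b) <-> ((a & c) | ~a)) -> ((b -> d) | ~c)): β-rule — branch into F ((~b -> b) <-> ((a & c) | ~a))  //  T ((b -> d) | ~c).
  branch 1 (add F ((~b -> b) <-> ((a & c) | ~a))):
    F ((~b -> b) <-> ((a & c) | ~a)): β-rule — branch into T (~b -> b), F ((a & c) | ~a)  //  F (~b -> b), T ((a & c) | ~a).
      branch 1.1 (add T (~b -> b), F ((a & c) | ~a)):
        F ((a & c) | ~a): α-rule — add F (a & c), F ~a.
        T (~b -> b): β-rule — branch into F ~b  //  T b.
          branch 1.1.1 (add F ~b):
            F (a & c): β-rule — branch into F a  //  F c.
              branch 1.1.1.1 (add F a):
                × closes — contains both a and ~a.
              branch 1.1.1.2 (add F c):
                ○ open, literals {a=true, b=true, c=false}.
          branch 1.1.2 (add T b):
            F (a & c): β-rule — branch into F a  //  F c.
              branch 1.1.2.1 (add F a):
                × closes — contains both a and ~a.
              branch 1.1.2.2 (add F c):
                ○ open, literals {a=true, b=true, c=false}.
      branch 1.2 (add F (~b -> b), T ((a & c) | ~a)):
        F (~b -> b): α-rule — add T ~b, F b.
        T ((a & c) | ~a): β-rule — branch into T (a & c)  //  T ~a.
          branch 1.2.1 (add T (a & c)):
            T (a & c): α-rule — add T a, T c.
            ○ open, literals {a=true, b=false, c=true}.
          branch 1.2.2 (add T ~a):
            ○ open, literals {a=false, b=false}.
  branch 2 (add T ((b -> d) | ~c)):
    T ((b -> d) | ~c): β-rule — branch into T (b -> d)  //  T ~c.
      branch 2.1 (add T (b -> d)):
        T (b -> d): β-rule — branch into F b  //  T d.
          branch 2.1.1 (add F b):
            ○ open, literals {b=false}.
          branch 2.1.2 (add T d):
            ○ open, literals {d=true}.
      branch 2.2 (add T ~c):
        ○ open, literals {c=false}.
2 branches closed, 7 open.
An open branch gives a countermodel: a=true, b=true, c=false (unmentioned atoms arbitrary); under it the original formula is false.

Not valid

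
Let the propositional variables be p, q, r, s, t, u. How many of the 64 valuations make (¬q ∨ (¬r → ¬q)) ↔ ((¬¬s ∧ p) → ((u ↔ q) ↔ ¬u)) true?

48

Initial set: {((¬q ∨ (¬r → ¬q)) ↔ ((¬¬s ∧ p) → ((u ↔ q) ↔ ¬u)))}.
((¬q ∨ (¬r → ¬q)) ↔ ((¬¬s ∧ p) → ((u ↔ q) ↔ ¬u))): β-rule — branch into (¬q ∨ (¬r → ¬q)), ((¬¬s ∧ p) → ((u ↔ q) ↔ ¬u))  //  ¬(¬q ∨ (¬r → ¬q)), ¬((¬¬s ∧ p) → ((u ↔ q) ↔ ¬u)).
  branch 1 (add (¬q ∨ (¬r → ¬q)), ((¬¬s ∧ p) → ((u ↔ q) ↔ ¬u))):
    (¬q ∨ (¬r → ¬q)): β-rule — branch into ¬q  //  (¬r → ¬q).
      branch 1.1 (add ¬q):
        ((¬¬s ∧ p) → ((u ↔ q) ↔ ¬u)): β-rule — branch into ¬(¬¬s ∧ p)  //  ((u ↔ q) ↔ ¬u).
          branch 1.1.1 (add ¬(¬¬s ∧ p)):
            ¬(¬¬s ∧ p): β-rule — branch into ¬¬¬s  //  ¬p.
              branch 1.1.1.1 (add ¬¬¬s):
                ¬¬¬s: drop double negation, giving ¬s.
                ○ open, literals {q=0, s=0}.
              branch 1.1.1.2 (add ¬p):
                ○ open, literals {p=0, q=0}.
          branch 1.1.2 (add ((u ↔ q) ↔ ¬u)):
            ((u ↔ q) ↔ ¬u): β-rule — branch into (u ↔ q), ¬u  //  ¬(u ↔ q), ¬¬u.
              branch 1.1.2.1 (add (u ↔ q), ¬u):
                (u ↔ q): β-rule — branch into u, q  //  ¬u, ¬q.
                  branch 1.1.2.1.1 (add u, q):
                    × closes — contains both u and ¬u.
                  branch 1.1.2.1.2 (add ¬u, ¬q):
                    ○ open, literals {q=0, u=0}.
              branch 1.1.2.2 (add ¬(u ↔ q), ¬¬u):
                ¬(u ↔ q): β-rule — branch into u, ¬q  //  ¬u, q.
                  branch 1.1.2.2.1 (add u, ¬q):
                    ○ open, literals {q=0, u=1}.
                  branch 1.1.2.2.2 (add ¬u, q):
                    × closes — contains both u and ¬u.
      branch 1.2 (add (¬r → ¬q)):
        ((¬¬s ∧ p) → ((u ↔ q) ↔ ¬u)): β-rule — branch into ¬(¬¬s ∧ p)  //  ((u ↔ q) ↔ ¬u).
          branch 1.2.1 (add ¬(¬¬s ∧ p)):
            (¬r → ¬q): β-rule — branch into ¬¬r  //  ¬q.
              branch 1.2.1.1 (add ¬¬r):
                ¬(¬¬s ∧ p): β-rule — branch into ¬¬¬s  //  ¬p.
                  branch 1.2.1.1.1 (add ¬¬¬s):
                    ¬¬¬s: drop double negation, giving ¬s.
                    ○ open, literals {r=1, s=0}.
                  branch 1.2.1.1.2 (add ¬p):
                    ○ open, literals {p=0, r=1}.
              branch 1.2.1.2 (add ¬q):
                ¬(¬¬s ∧ p): β-rule — branch into ¬¬¬s  //  ¬p.
                  branch 1.2.1.2.1 (add ¬¬¬s):
                    ¬¬¬s: drop double negation, giving ¬s.
                    ○ open, literals {q=0, s=0}.
                  branch 1.2.1.2.2 (add ¬p):
                    ○ open, literals {p=0, q=0}.
          branch 1.2.2 (add ((u ↔ q) ↔ ¬u)):
            (¬r → ¬q): β-rule — branch into ¬¬r  //  ¬q.
              branch 1.2.2.1 (add ¬¬r):
                ((u ↔ q) ↔ ¬u): β-rule — branch into (u ↔ q), ¬u  //  ¬(u ↔ q), ¬¬u.
                  branch 1.2.2.1.1 (add (u ↔ q), ¬u):
                    (u ↔ q): β-rule — branch into u, q  //  ¬u, ¬q.
                      branch 1.2.2.1.1.1 (add u, q):
                        × closes — contains both u and ¬u.
                      branch 1.2.2.1.1.2 (add ¬u, ¬q):
                        ○ open, literals {q=0, r=1, u=0}.
                  branch 1.2.2.1.2 (add ¬(u ↔ q), ¬¬u):
                    ¬(u ↔ q): β-rule — branch into u, ¬q  //  ¬u, q.
                      branch 1.2.2.1.2.1 (add u, ¬q):
                        ○ open, literals {q=0, r=1, u=1}.
                      branch 1.2.2.1.2.2 (add ¬u, q):
                        × closes — contains both u and ¬u.
              branch 1.2.2.2 (add ¬q):
                ((u ↔ q) ↔ ¬u): β-rule — branch into (u ↔ q), ¬u  //  ¬(u ↔ q), ¬¬u.
                  branch 1.2.2.2.1 (add (u ↔ q), ¬u):
                    (u ↔ q): β-rule — branch into u, q  //  ¬u, ¬q.
                      branch 1.2.2.2.1.1 (add u, q):
                        × closes — contains both u and ¬u.
                      branch 1.2.2.2.1.2 (add ¬u, ¬q):
                        ○ open, literals {q=0, u=0}.
                  branch 1.2.2.2.2 (add ¬(u ↔ q), ¬¬u):
                    ¬(u ↔ q): β-rule — branch into u, ¬q  //  ¬u, q.
                      branch 1.2.2.2.2.1 (add u, ¬q):
                        ○ open, literals {q=0, u=1}.
                      branch 1.2.2.2.2.2 (add ¬u, q):
                        × closes — contains both u and ¬u.
  branch 2 (add ¬(¬q ∨ (¬r → ¬q)), ¬((¬¬s ∧ p) → ((u ↔ q) ↔ ¬u))):
    ¬(¬q ∨ (¬r → ¬q)): α-rule — add ¬¬q, ¬(¬r → ¬q).
    ¬((¬¬s ∧ p) → ((u ↔ q) ↔ ¬u)): α-rule — add (¬¬s ∧ p), ¬((u ↔ q) ↔ ¬u).
    ¬(¬r → ¬q): α-rule — add ¬r, ¬¬q.
    (¬¬s ∧ p): α-rule — add ¬¬s, p.
    ¬¬s: drop double negation, giving s.
    ¬((u ↔ q) ↔ ¬u): β-rule — branch into (u ↔ q), ¬¬u  //  ¬(u ↔ q), ¬u.
      branch 2.1 (add (u ↔ q), ¬¬u):
        (u ↔ q): β-rule — branch into u, q  //  ¬u, ¬q.
          branch 2.1.1 (add u, q):
            ○ open, literals {p=1, q=1, r=0, s=1, u=1}.
          branch 2.1.2 (add ¬u, ¬q):
            × closes — contains both u and ¬u.
      branch 2.2 (add ¬(u ↔ q), ¬u):
        ¬(u ↔ q): β-rule — branch into u, ¬q  //  ¬u, q.
          branch 2.2.1 (add u, ¬q):
            × closes — contains both u and ¬u.
          branch 2.2.2 (add ¬u, q):
            ○ open, literals {p=1, q=1, r=0, s=1, u=0}.
8 branches closed, 14 open.
Each open branch fixes some atoms; the unmentioned ones are free. Counting distinct full assignments: branch {q=0, s=0} (p, r, t, u) contributes 16 new; branch {p=0, q=0} (r, s, t, u) contributes 8 new; branch {q=0, u=0} (p, r, s, t) contributes 4 new; branch {q=0, u=1} (p, r, s, t) contributes 4 new; branch {r=1, s=0} (p, q, t, u) contributes 8 new; branch {p=0, r=1} (q, s, t, u) contributes 4 new; branch {q=0, s=0} (p, r, t, u) contributes 0 new; branch {p=0, q=0} (r, s, t, u) contributes 0 new; branch {q=0, r=1, u=0} (p, s, t) contributes 0 new; branch {q=0, r=1, u=1} (p, s, t) contributes 0 new; branch {q=0, u=0} (p, r, s, t) contributes 0 new; branch {q=0, u=1} (p, r, s, t) contributes 0 new; branch {p=1, q=1, r=0, s=1, u=1} (t) contributes 2 new; branch {p=1, q=1, r=0, s=1, u=0} (t) contributes 2 new. Total: 48.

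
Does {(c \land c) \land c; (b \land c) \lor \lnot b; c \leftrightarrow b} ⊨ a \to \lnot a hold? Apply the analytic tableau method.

No

Initial set: {((c \land c) \land c); ((b \land c) \lor \lnot b); (c \leftrightarrow b); \lnot (a \to \lnot a)}.
((c \land c) \land c): α-rule — add (c \land c), c.
\lnot (a \to \lnot a): α-rule — add a, \lnot \lnot a.
(c \land c): α-rule — add c, c.
((b \land c) \lor \lnot b): β-rule — branch into (b \land c)  //  \lnot b.
  branch 1 (add (b \land c)):
    (b \land c): α-rule — add b, c.
    (c \leftrightarrow b): β-rule — branch into c, b  //  \lnot c, \lnot b.
      branch 1.1 (add c, b):
        ○ open, literals {a=T, b=T, c=T}.
      branch 1.2 (add \lnot c, \lnot b):
        × closes — contains both c and \lnot c.
  branch 2 (add \lnot b):
    (c \leftrightarrow b): β-rule — branch into c, b  //  \lnot c, \lnot b.
      branch 2.1 (add c, b):
        × closes — contains both b and \lnot b.
      branch 2.2 (add \lnot c, \lnot b):
        × closes — contains both c and \lnot c.
3 branches closed, 1 open.
An open branch gives a countermodel: a=T, b=T, c=T (unmentioned atoms arbitrary); the premises hold there but the conclusion fails.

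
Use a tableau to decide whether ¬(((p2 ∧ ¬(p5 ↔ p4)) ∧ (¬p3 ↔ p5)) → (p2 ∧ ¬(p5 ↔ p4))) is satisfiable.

Initial set: {¬(((p2 ∧ ¬(p5 ↔ p4)) ∧ (¬p3 ↔ p5)) → (p2 ∧ ¬(p5 ↔ p4)))}.
¬(((p2 ∧ ¬(p5 ↔ p4)) ∧ (¬p3 ↔ p5)) → (p2 ∧ ¬(p5 ↔ p4))): α-rule — add ((p2 ∧ ¬(p5 ↔ p4)) ∧ (¬p3 ↔ p5)), ¬(p2 ∧ ¬(p5 ↔ p4)).
((p2 ∧ ¬(p5 ↔ p4)) ∧ (¬p3 ↔ p5)): α-rule — add (p2 ∧ ¬(p5 ↔ p4)), (¬p3 ↔ p5).
(p2 ∧ ¬(p5 ↔ p4)): α-rule — add p2, ¬(p5 ↔ p4).
¬(p2 ∧ ¬(p5 ↔ p4)): β-rule — branch into ¬p2  //  ¬¬(p5 ↔ p4).
  branch 1 (add ¬p2):
    × closes — contains both p2 and ¬p2.
  branch 2 (add ¬¬(p5 ↔ p4)):
    (¬p3 ↔ p5): β-rule — branch into ¬p3, p5  //  ¬¬p3, ¬p5.
      branch 2.1 (add ¬p3, p5):
        ¬(p5 ↔ p4): β-rule — branch into p5, ¬p4  //  ¬p5, p4.
          branch 2.1.1 (add p5, ¬p4):
            ¬¬(p5 ↔ p4): β-rule — branch into p5, p4  //  ¬p5, ¬p4.
              branch 2.1.1.1 (add p5, p4):
                × closes — contains both p4 and ¬p4.
              branch 2.1.1.2 (add ¬p5, ¬p4):
                × closes — contains both p5 and ¬p5.
          branch 2.1.2 (add ¬p5, p4):
            × closes — contains both p5 and ¬p5.
      branch 2.2 (add ¬¬p3, ¬p5):
        ¬(p5 ↔ p4): β-rule — branch into p5, ¬p4  //  ¬p5, p4.
          branch 2.2.1 (add p5, ¬p4):
            × closes — contains both p5 and ¬p5.
          branch 2.2.2 (add ¬p5, p4):
            ¬¬(p5 ↔ p4): β-rule — branch into p5, p4  //  ¬p5, ¬p4.
              branch 2.2.2.1 (add p5, p4):
                × closes — contains both p5 and ¬p5.
              branch 2.2.2.2 (add ¬p5, ¬p4):
                × closes — contains both p4 and ¬p4.
All 7 branches close.
Every branch closed; the formula is unsatisfiable.

Unsatisfiable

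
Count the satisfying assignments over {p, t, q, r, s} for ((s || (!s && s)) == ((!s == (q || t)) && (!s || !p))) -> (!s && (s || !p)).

28

Initial set: {(((s || (!s && s)) == ((!s == (q || t)) && (!s || !p))) -> (!s && (s || !p)))}.
(((s || (!s && s)) == ((!s == (q || t)) && (!s || !p))) -> (!s && (s || !p))): β-rule — branch into !((s || (!s && s)) == ((!s == (q || t)) && (!s || !p)))  //  (!s && (s || !p)).
  branch 1 (add !((s || (!s && s)) == ((!s == (q || t)) && (!s || !p)))):
    !((s || (!s && s)) == ((!s == (q || t)) && (!s || !p))): β-rule — branch into (s || (!s && s)), !((!s == (q || t)) && (!s || !p))  //  !(s || (!s && s)), ((!s == (q || t)) && (!s || !p)).
      branch 1.1 (add (s || (!s && s)), !((!s == (q || t)) && (!s || !p))):
        (s || (!s && s)): β-rule — branch into s  //  (!s && s).
          branch 1.1.1 (add s):
            !((!s == (q || t)) && (!s || !p)): β-rule — branch into !(!s == (q || t))  //  !(!s || !p).
              branch 1.1.1.1 (add !(!s == (q || t))):
                !(!s == (q || t)): β-rule — branch into !s, !(q || t)  //  !!s, (q || t).
                  branch 1.1.1.1.1 (add !s, !(q || t)):
                    × closes — contains both s and !s.
                  branch 1.1.1.1.2 (add !!s, (q || t)):
                    (q || t): β-rule — branch into q  //  t.
                      branch 1.1.1.1.2.1 (add q):
                        ○ open, literals {q=T, s=T}.
                      branch 1.1.1.1.2.2 (add t):
                        ○ open, literals {s=T, t=T}.
              branch 1.1.1.2 (add !(!s || !p)):
                !(!s || !p): α-rule — add !!s, !!p.
                ○ open, literals {p=T, s=T}.
          branch 1.1.2 (add (!s && s)):
            (!s && s): α-rule — add !s, s.
            × closes — contains both s and !s.
      branch 1.2 (add !(s || (!s && s)), ((!s == (q || t)) && (!s || !p))):
        !(s || (!s && s)): α-rule — add !s, !(!s && s).
        ((!s == (q || t)) && (!s || !p)): α-rule — add (!s == (q || t)), (!s || !p).
        !(!s && s): β-rule — branch into !!s  //  !s.
          branch 1.2.1 (add !!s):
            × closes — contains both s and !s.
          branch 1.2.2 (add !s):
            (!s == (q || t)): β-rule — branch into !s, (q || t)  //  !!s, !(q || t).
              branch 1.2.2.1 (add !s, (q || t)):
                (!s || !p): β-rule — branch into !s  //  !p.
                  branch 1.2.2.1.1 (add !s):
                    (q || t): β-rule — branch into q  //  t.
                      branch 1.2.2.1.1.1 (add q):
                        ○ open, literals {q=T, s=F}.
                      branch 1.2.2.1.1.2 (add t):
                        ○ open, literals {s=F, t=T}.
                  branch 1.2.2.1.2 (add !p):
                    (q || t): β-rule — branch into q  //  t.
                      branch 1.2.2.1.2.1 (add q):
                        ○ open, literals {p=F, q=T, s=F}.
                      branch 1.2.2.1.2.2 (add t):
                        ○ open, literals {p=F, s=F, t=T}.
              branch 1.2.2.2 (add !!s, !(q || t)):
                × closes — contains both s and !s.
  branch 2 (add (!s && (s || !p))):
    (!s && (s || !p)): α-rule — add !s, (s || !p).
    (s || !p): β-rule — branch into s  //  !p.
      branch 2.1 (add s):
        × closes — contains both s and !s.
      branch 2.2 (add !p):
        ○ open, literals {p=F, s=F}.
5 branches closed, 8 open.
Each open branch fixes some atoms; the unmentioned ones are free. Counting distinct full assignments: branch {q=T, s=T} (p, t, r) contributes 8 new; branch {s=T, t=T} (p, q, r) contributes 4 new; branch {p=T, s=T} (t, q, r) contributes 2 new; branch {q=T, s=F} (p, t, r) contributes 8 new; branch {s=F, t=T} (p, q, r) contributes 4 new; branch {p=F, q=T, s=F} (t, r) contributes 0 new; branch {p=F, s=F, t=T} (q, r) contributes 0 new; branch {p=F, s=F} (t, q, r) contributes 2 new. Total: 28.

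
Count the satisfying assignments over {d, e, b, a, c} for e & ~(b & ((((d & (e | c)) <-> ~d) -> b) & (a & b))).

Initial set: {(e & ~(b & ((((d & (e | c)) <-> ~d) -> b) & (a & b))))}.
(e & ~(b & ((((d & (e | c)) <-> ~d) -> b) & (a & b)))): α-rule — add e, ~(b & ((((d & (e | c)) <-> ~d) -> b) & (a & b))).
~(b & ((((d & (e | c)) <-> ~d) -> b) & (a & b))): β-rule — branch into ~b  //  ~((((d & (e | c)) <-> ~d) -> b) & (a & b)).
  branch 1 (add ~b):
    ○ open, literals {b=false, e=true}.
  branch 2 (add ~((((d & (e | c)) <-> ~d) -> b) & (a & b))):
    ~((((d & (e | c)) <-> ~d) -> b) & (a & b)): β-rule — branch into ~(((d & (e | c)) <-> ~d) -> b)  //  ~(a & b).
      branch 2.1 (add ~(((d & (e | c)) <-> ~d) -> b)):
        ~(((d & (e | c)) <-> ~d) -> b): α-rule — add ((d & (e | c)) <-> ~d), ~b.
        ((d & (e | c)) <-> ~d): β-rule — branch into (d & (e | c)), ~d  //  ~(d & (e | c)), ~~d.
          branch 2.1.1 (add (d & (e | c)), ~d):
            (d & (e | c)): α-rule — add d, (e | c).
            × closes — contains both d and ~d.
          branch 2.1.2 (add ~(d & (e | c)), ~~d):
            ~(d & (e | c)): β-rule — branch into ~d  //  ~(e | c).
              branch 2.1.2.1 (add ~d):
                × closes — contains both d and ~d.
              branch 2.1.2.2 (add ~(e | c)):
                ~(e | c): α-rule — add ~e, ~c.
                × closes — contains both e and ~e.
      branch 2.2 (add ~(a & b)):
        ~(a & b): β-rule — branch into ~a  //  ~b.
          branch 2.2.1 (add ~a):
            ○ open, literals {a=false, e=true}.
          branch 2.2.2 (add ~b):
            ○ open, literals {b=false, e=true}.
3 branches closed, 3 open.
Each open branch fixes some atoms; the unmentioned ones are free. Counting distinct full assignments: branch {b=false, e=true} (d, a, c) contributes 8 new; branch {a=false, e=true} (d, b, c) contributes 4 new; branch {b=false, e=true} (d, a, c) contributes 0 new. Total: 12.

12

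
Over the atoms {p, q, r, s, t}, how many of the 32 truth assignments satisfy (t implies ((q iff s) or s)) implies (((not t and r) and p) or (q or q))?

18

Initial set: {T ((t implies ((q iff s) or s)) implies (((not t and r) and p) or (q or q)))}.
T ((t implies ((q iff s) or s)) implies (((not t and r) and p) or (q or q))): β-rule — branch into F (t implies ((q iff s) or s))  //  T (((not t and r) and p) or (q or q)).
  branch 1 (add F (t implies ((q iff s) or s))):
    F (t implies ((q iff s) or s)): α-rule — add T t, F ((q iff s) or s).
    F ((q iff s) or s): α-rule — add F (q iff s), F s.
    F (q iff s): β-rule — branch into T q, F s  //  F q, T s.
      branch 1.1 (add T q, F s):
        ○ open, literals {q=T, s=F, t=T}.
      branch 1.2 (add F q, T s):
        × closes — contains both s and not s.
  branch 2 (add T (((not t and r) and p) or (q or q))):
    T (((not t and r) and p) or (q or q)): β-rule — branch into T ((not t and r) and p)  //  T (q or q).
      branch 2.1 (add T ((not t and r) and p)):
        T ((not t and r) and p): α-rule — add T (not t and r), T p.
        T (not t and r): α-rule — add T not t, T r.
        ○ open, literals {p=T, r=T, t=F}.
      branch 2.2 (add T (q or q)):
        T (q or q): β-rule — branch into T q  //  T q.
          branch 2.2.1 (add T q):
            ○ open, literals {q=T}.
          branch 2.2.2 (add T q):
            ○ open, literals {q=T}.
1 branch closed, 4 open.
Each open branch fixes some atoms; the unmentioned ones are free. Counting distinct full assignments: branch {q=T, s=F, t=T} (p, r) contributes 4 new; branch {p=T, r=T, t=F} (q, s) contributes 4 new; branch {q=T} (p, r, s, t) contributes 10 new; branch {q=T} (p, r, s, t) contributes 0 new. Total: 18.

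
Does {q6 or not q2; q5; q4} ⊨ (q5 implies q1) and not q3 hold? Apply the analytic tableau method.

No

Initial set: {(q6 or not q2); q5; q4; not ((q5 implies q1) and not q3)}.
(q6 or not q2): β-rule — branch into q6  //  not q2.
  branch 1 (add q6):
    not ((q5 implies q1) and not q3): β-rule — branch into not (q5 implies q1)  //  not not q3.
      branch 1.1 (add not (q5 implies q1)):
        not (q5 implies q1): α-rule — add q5, not q1.
        ○ open, literals {q1=F, q4=T, q5=T, q6=T}.
      branch 1.2 (add not not q3):
        ○ open, literals {q3=T, q4=T, q5=T, q6=T}.
  branch 2 (add not q2):
    not ((q5 implies q1) and not q3): β-rule — branch into not (q5 implies q1)  //  not not q3.
      branch 2.1 (add not (q5 implies q1)):
        not (q5 implies q1): α-rule — add q5, not q1.
        ○ open, literals {q1=F, q2=F, q4=T, q5=T}.
      branch 2.2 (add not not q3):
        ○ open, literals {q2=F, q3=T, q4=T, q5=T}.
0 branches closed, 4 open.
An open branch gives a countermodel: q1=F, q4=T, q5=T, q6=T (unmentioned atoms arbitrary); the premises hold there but the conclusion fails.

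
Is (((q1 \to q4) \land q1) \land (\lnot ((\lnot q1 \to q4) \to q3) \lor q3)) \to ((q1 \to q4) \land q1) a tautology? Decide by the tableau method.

Valid

Assume the negation and expand:
Initial set: {\lnot ((((q1 \to q4) \land q1) \land (\lnot ((\lnot q1 \to q4) \to q3) \lor q3)) \to ((q1 \to q4) \land q1))}.
\lnot ((((q1 \to q4) \land q1) \land (\lnot ((\lnot q1 \to q4) \to q3) \lor q3)) \to ((q1 \to q4) \land q1)): α-rule — add (((q1 \to q4) \land q1) \land (\lnot ((\lnot q1 \to q4) \to q3) \lor q3)), \lnot ((q1 \to q4) \land q1).
(((q1 \to q4) \land q1) \land (\lnot ((\lnot q1 \to q4) \to q3) \lor q3)): α-rule — add ((q1 \to q4) \land q1), (\lnot ((\lnot q1 \to q4) \to q3) \lor q3).
((q1 \to q4) \land q1): α-rule — add (q1 \to q4), q1.
\lnot ((q1 \to q4) \land q1): β-rule — branch into \lnot (q1 \to q4)  //  \lnot q1.
  branch 1 (add \lnot (q1 \to q4)):
    \lnot (q1 \to q4): α-rule — add q1, \lnot q4.
    (\lnot ((\lnot q1 \to q4) \to q3) \lor q3): β-rule — branch into \lnot ((\lnot q1 \to q4) \to q3)  //  q3.
      branch 1.1 (add \lnot ((\lnot q1 \to q4) \to q3)):
        \lnot ((\lnot q1 \to q4) \to q3): α-rule — add (\lnot q1 \to q4), \lnot q3.
        (q1 \to q4): β-rule — branch into \lnot q1  //  q4.
          branch 1.1.1 (add \lnot q1):
            × closes — contains both q1 and \lnot q1.
          branch 1.1.2 (add q4):
            × closes — contains both q4 and \lnot q4.
      branch 1.2 (add q3):
        (q1 \to q4): β-rule — branch into \lnot q1  //  q4.
          branch 1.2.1 (add \lnot q1):
            × closes — contains both q1 and \lnot q1.
          branch 1.2.2 (add q4):
            × closes — contains both q4 and \lnot q4.
  branch 2 (add \lnot q1):
    × closes — contains both q1 and \lnot q1.
All 5 branches close.
Every branch closed, so the negation is unsatisfiable and the formula is valid.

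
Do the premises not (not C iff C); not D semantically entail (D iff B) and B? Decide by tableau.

Initial set: {not (not C iff C); not D; not ((D iff B) and B)}.
not (not C iff C): β-rule — branch into not C, not C  //  not not C, C.
  branch 1 (add not C, not C):
    not ((D iff B) and B): β-rule — branch into not (D iff B)  //  not B.
      branch 1.1 (add not (D iff B)):
        not (D iff B): β-rule — branch into D, not B  //  not D, B.
          branch 1.1.1 (add D, not B):
            × closes — contains both D and not D.
          branch 1.1.2 (add not D, B):
            ○ open, literals {B=1, C=0, D=0}.
      branch 1.2 (add not B):
        ○ open, literals {B=0, C=0, D=0}.
  branch 2 (add not not C, C):
    not ((D iff B) and B): β-rule — branch into not (D iff B)  //  not B.
      branch 2.1 (add not (D iff B)):
        not (D iff B): β-rule — branch into D, not B  //  not D, B.
          branch 2.1.1 (add D, not B):
            × closes — contains both D and not D.
          branch 2.1.2 (add not D, B):
            ○ open, literals {B=1, C=1, D=0}.
      branch 2.2 (add not B):
        ○ open, literals {B=0, C=1, D=0}.
2 branches closed, 4 open.
An open branch gives a countermodel: B=1, C=0, D=0 (unmentioned atoms arbitrary); the premises hold there but the conclusion fails.

No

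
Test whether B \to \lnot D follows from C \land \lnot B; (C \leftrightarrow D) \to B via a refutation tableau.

Initial set: {(C \land \lnot B); ((C \leftrightarrow D) \to B); \lnot (B \to \lnot D)}.
(C \land \lnot B): α-rule — add C, \lnot B.
\lnot (B \to \lnot D): α-rule — add B, \lnot \lnot D.
× closes — contains both B and \lnot B.
All 1 branch closes.
Every branch closed, so the premises entail the conclusion.

Yes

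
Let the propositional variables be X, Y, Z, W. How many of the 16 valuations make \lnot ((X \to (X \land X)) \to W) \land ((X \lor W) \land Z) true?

Initial set: {T (\lnot ((X \to (X \land X)) \to W) \land ((X \lor W) \land Z))}.
T (\lnot ((X \to (X \land X)) \to W) \land ((X \lor W) \land Z)): α-rule — add T \lnot ((X \to (X \land X)) \to W), T ((X \lor W) \land Z).
T \lnot ((X \to (X \land X)) \to W): α-rule — add T (X \to (X \land X)), F W.
T ((X \lor W) \land Z): α-rule — add T (X \lor W), T Z.
T (X \to (X \land X)): β-rule — branch into F X  //  T (X \land X).
  branch 1 (add F X):
    T (X \lor W): β-rule — branch into T X  //  T W.
      branch 1.1 (add T X):
        × closes — contains both X and \lnot X.
      branch 1.2 (add T W):
        × closes — contains both W and \lnot W.
  branch 2 (add T (X \land X)):
    T (X \land X): α-rule — add T X, T X.
    T (X \lor W): β-rule — branch into T X  //  T W.
      branch 2.1 (add T X):
        ○ open, literals {W=false, X=true, Z=true}.
      branch 2.2 (add T W):
        × closes — contains both W and \lnot W.
3 branches closed, 1 open.
Each open branch fixes some atoms; the unmentioned ones are free. Counting distinct full assignments: branch {W=false, X=true, Z=true} (Y) contributes 2 new. Total: 2.

2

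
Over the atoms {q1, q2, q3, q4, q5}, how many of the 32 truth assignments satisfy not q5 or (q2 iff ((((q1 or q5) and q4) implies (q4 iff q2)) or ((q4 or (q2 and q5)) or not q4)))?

Initial set: {(not q5 or (q2 iff ((((q1 or q5) and q4) implies (q4 iff q2)) or ((q4 or (q2 and q5)) or not q4))))}.
(not q5 or (q2 iff ((((q1 or q5) and q4) implies (q4 iff q2)) or ((q4 or (q2 and q5)) or not q4)))): β-rule — branch into not q5  //  (q2 iff ((((q1 or q5) and q4) implies (q4 iff q2)) or ((q4 or (q2 and q5)) or not q4))).
  branch 1 (add not q5):
    ○ open, literals {q5=F}.
  branch 2 (add (q2 iff ((((q1 or q5) and q4) implies (q4 iff q2)) or ((q4 or (q2 and q5)) or not q4)))):
    (q2 iff ((((q1 or q5) and q4) implies (q4 iff q2)) or ((q4 or (q2 and q5)) or not q4))): β-rule — branch into q2, ((((q1 or q5) and q4) implies (q4 iff q2)) or ((q4 or (q2 and q5)) or not q4))  //  not q2, not ((((q1 or q5) and q4) implies (q4 iff q2)) or ((q4 or (q2 and q5)) or not q4)).
      branch 2.1 (add q2, ((((q1 or q5) and q4) implies (q4 iff q2)) or ((q4 or (q2 and q5)) or not q4))):
        ((((q1 or q5) and q4) implies (q4 iff q2)) or ((q4 or (q2 and q5)) or not q4)): β-rule — branch into (((q1 or q5) and q4) implies (q4 iff q2))  //  ((q4 or (q2 and q5)) or not q4).
          branch 2.1.1 (add (((q1 or q5) and q4) implies (q4 iff q2))):
            (((q1 or q5) and q4) implies (q4 iff q2)): β-rule — branch into not ((q1 or q5) and q4)  //  (q4 iff q2).
              branch 2.1.1.1 (add not ((q1 or q5) and q4)):
                not ((q1 or q5) and q4): β-rule — branch into not (q1 or q5)  //  not q4.
                  branch 2.1.1.1.1 (add not (q1 or q5)):
                    not (q1 or q5): α-rule — add not q1, not q5.
                    ○ open, literals {q1=F, q2=T, q5=F}.
                  branch 2.1.1.1.2 (add not q4):
                    ○ open, literals {q2=T, q4=F}.
              branch 2.1.1.2 (add (q4 iff q2)):
                (q4 iff q2): β-rule — branch into q4, q2  //  not q4, not q2.
                  branch 2.1.1.2.1 (add q4, q2):
                    ○ open, literals {q2=T, q4=T}.
                  branch 2.1.1.2.2 (add not q4, not q2):
                    × closes — contains both q2 and not q2.
          branch 2.1.2 (add ((q4 or (q2 and q5)) or not q4)):
            ((q4 or (q2 and q5)) or not q4): β-rule — branch into (q4 or (q2 and q5))  //  not q4.
              branch 2.1.2.1 (add (q4 or (q2 and q5))):
                (q4 or (q2 and q5)): β-rule — branch into q4  //  (q2 and q5).
                  branch 2.1.2.1.1 (add q4):
                    ○ open, literals {q2=T, q4=T}.
                  branch 2.1.2.1.2 (add (q2 and q5)):
                    (q2 and q5): α-rule — add q2, q5.
                    ○ open, literals {q2=T, q5=T}.
              branch 2.1.2.2 (add not q4):
                ○ open, literals {q2=T, q4=F}.
      branch 2.2 (add not q2, not ((((q1 or q5) and q4) implies (q4 iff q2)) or ((q4 or (q2 and q5)) or not q4))):
        not ((((q1 or q5) and q4) implies (q4 iff q2)) or ((q4 or (q2 and q5)) or not q4)): α-rule — add not (((q1 or q5) and q4) implies (q4 iff q2)), not ((q4 or (q2 and q5)) or not q4).
        not (((q1 or q5) and q4) implies (q4 iff q2)): α-rule — add ((q1 or q5) and q4), not (q4 iff q2).
        not ((q4 or (q2 and q5)) or not q4): α-rule — add not (q4 or (q2 and q5)), not not q4.
        ((q1 or q5) and q4): α-rule — add (q1 or q5), q4.
        not (q4 or (q2 and q5)): α-rule — add not q4, not (q2 and q5).
        × closes — contains both q4 and not q4.
2 branches closed, 7 open.
Each open branch fixes some atoms; the unmentioned ones are free. Counting distinct full assignments: branch {q5=F} (q1, q2, q3, q4) contributes 16 new; branch {q1=F, q2=T, q5=F} (q3, q4) contributes 0 new; branch {q2=T, q4=F} (q1, q3, q5) contributes 4 new; branch {q2=T, q4=T} (q1, q3, q5) contributes 4 new; branch {q2=T, q4=T} (q1, q3, q5) contributes 0 new; branch {q2=T, q5=T} (q1, q3, q4) contributes 0 new; branch {q2=T, q4=F} (q1, q3, q5) contributes 0 new. Total: 24.

24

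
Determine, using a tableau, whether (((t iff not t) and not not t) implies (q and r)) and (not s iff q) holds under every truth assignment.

Assume the negation and expand:
Initial set: {not ((((t iff not t) and not not t) implies (q and r)) and (not s iff q))}.
not ((((t iff not t) and not not t) implies (q and r)) and (not s iff q)): β-rule — branch into not (((t iff not t) and not not t) implies (q and r))  //  not (not s iff q).
  branch 1 (add not (((t iff not t) and not not t) implies (q and r))):
    not (((t iff not t) and not not t) implies (q and r)): α-rule — add ((t iff not t) and not not t), not (q and r).
    ((t iff not t) and not not t): α-rule — add (t iff not t), not not t.
    not not t: drop double negation, giving t.
    not (q and r): β-rule — branch into not q  //  not r.
      branch 1.1 (add not q):
        (t iff not t): β-rule — branch into t, not t  //  not t, not not t.
          branch 1.1.1 (add t, not t):
            × closes — contains both t and not t.
          branch 1.1.2 (add not t, not not t):
            × closes — contains both t and not t.
      branch 1.2 (add not r):
        (t iff not t): β-rule — branch into t, not t  //  not t, not not t.
          branch 1.2.1 (add t, not t):
            × closes — contains both t and not t.
          branch 1.2.2 (add not t, not not t):
            × closes — contains both t and not t.
  branch 2 (add not (not s iff q)):
    not (not s iff q): β-rule — branch into not s, not q  //  not not s, q.
      branch 2.1 (add not s, not q):
        ○ open, literals {q=0, s=0}.
      branch 2.2 (add not not s, q):
        ○ open, literals {q=1, s=1}.
4 branches closed, 2 open.
An open branch gives a countermodel: q=0, s=0 (unmentioned atoms arbitrary); under it the original formula is false.

Not valid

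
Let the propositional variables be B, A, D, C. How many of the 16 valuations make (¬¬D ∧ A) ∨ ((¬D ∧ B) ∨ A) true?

Initial set: {T ((¬¬D ∧ A) ∨ ((¬D ∧ B) ∨ A))}.
T ((¬¬D ∧ A) ∨ ((¬D ∧ B) ∨ A)): β-rule — branch into T (¬¬D ∧ A)  //  T ((¬D ∧ B) ∨ A).
  branch 1 (add T (¬¬D ∧ A)):
    T (¬¬D ∧ A): α-rule — add T ¬¬D, T A.
    T ¬¬D: drop double negation, giving T D.
    ○ open, literals {A=1, D=1}.
  branch 2 (add T ((¬D ∧ B) ∨ A)):
    T ((¬D ∧ B) ∨ A): β-rule — branch into T (¬D ∧ B)  //  T A.
      branch 2.1 (add T (¬D ∧ B)):
        T (¬D ∧ B): α-rule — add T ¬D, T B.
        ○ open, literals {B=1, D=0}.
      branch 2.2 (add T A):
        ○ open, literals {A=1}.
0 branches closed, 3 open.
Each open branch fixes some atoms; the unmentioned ones are free. Counting distinct full assignments: branch {A=1, D=1} (B, C) contributes 4 new; branch {B=1, D=0} (A, C) contributes 4 new; branch {A=1} (B, D, C) contributes 2 new. Total: 10.

10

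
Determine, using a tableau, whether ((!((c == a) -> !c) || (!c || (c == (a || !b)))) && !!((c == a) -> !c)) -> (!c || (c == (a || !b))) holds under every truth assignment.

Assume the negation and expand:
Initial set: {F (((!((c == a) -> !c) || (!c || (c == (a || !b)))) && !!((c == a) -> !c)) -> (!c || (c == (a || !b))))}.
F (((!((c == a) -> !c) || (!c || (c == (a || !b)))) && !!((c == a) -> !c)) -> (!c || (c == (a || !b)))): α-rule — add T ((!((c == a) -> !c) || (!c || (c == (a || !b)))) && !!((c == a) -> !c)), F (!c || (c == (a || !b))).
T ((!((c == a) -> !c) || (!c || (c == (a || !b)))) && !!((c == a) -> !c)): α-rule — add T (!((c == a) -> !c) || (!c || (c == (a || !b)))), T !!((c == a) -> !c).
F (!c || (c == (a || !b))): α-rule — add F !c, F (c == (a || !b)).
T !!((c == a) -> !c): drop double negation, giving T ((c == a) -> !c).
T (!((c == a) -> !c) || (!c || (c == (a || !b)))): β-rule — branch into T !((c == a) -> !c)  //  T (!c || (c == (a || !b))).
  branch 1 (add T !((c == a) -> !c)):
    T !((c == a) -> !c): α-rule — add T (c == a), F !c.
    F (c == (a || !b)): β-rule — branch into T c, F (a || !b)  //  F c, T (a || !b).
      branch 1.1 (add T c, F (a || !b)):
        F (a || !b): α-rule — add F a, F !b.
        T ((c == a) -> !c): β-rule — branch into F (c == a)  //  T !c.
          branch 1.1.1 (add F (c == a)):
            T (c == a): β-rule — branch into T c, T a  //  F c, F a.
              branch 1.1.1.1 (add T c, T a):
                × closes — contains both a and !a.
              branch 1.1.1.2 (add F c, F a):
                × closes — contains both c and !c.
          branch 1.1.2 (add T !c):
            × closes — contains both c and !c.
      branch 1.2 (add F c, T (a || !b)):
        × closes — contains both c and !c.
  branch 2 (add T (!c || (c == (a || !b)))):
    F (c == (a || !b)): β-rule — branch into T c, F (a || !b)  //  F c, T (a || !b).
      branch 2.1 (add T c, F (a || !b)):
        F (a || !b): α-rule — add F a, F !b.
        T ((c == a) -> !c): β-rule — branch into F (c == a)  //  T !c.
          branch 2.1.1 (add F (c == a)):
            T (!c || (c == (a || !b))): β-rule — branch into T !c  //  T (c == (a || !b)).
              branch 2.1.1.1 (add T !c):
                × closes — contains both c and !c.
              branch 2.1.1.2 (add T (c == (a || !b))):
                F (c == a): β-rule — branch into T c, F a  //  F c, T a.
                  branch 2.1.1.2.1 (add T c, F a):
                    T (c == (a || !b)): β-rule — branch into T c, T (a || !b)  //  F c, F (a || !b).
                      branch 2.1.1.2.1.1 (add T c, T (a || !b)):
                        T (a || !b): β-rule — branch into T a  //  T !b.
                          branch 2.1.1.2.1.1.1 (add T a):
                            × closes — contains both a and !a.
                          branch 2.1.1.2.1.1.2 (add T !b):
                            × closes — contains both b and !b.
                      branch 2.1.1.2.1.2 (add F c, F (a || !b)):
                        × closes — contains both c and !c.
                  branch 2.1.1.2.2 (add F c, T a):
                    × closes — contains both c and !c.
          branch 2.1.2 (add T !c):
            × closes — contains both c and !c.
      branch 2.2 (add F c, T (a || !b)):
        × closes — contains both c and !c.
All 11 branches close.
Every branch closed, so the negation is unsatisfiable and the formula is valid.

Valid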